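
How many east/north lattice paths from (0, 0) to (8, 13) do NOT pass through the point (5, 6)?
Number of paths = 148050

Total paths from (0, 0) to (8, 13): C(21, 8) = 203490. Paths through (5, 6): (paths (0, 0) → (5, 6)) × (paths (5, 6) → (8, 13)) = C(11, 5) · C(10, 3) = 462 · 120 = 55440. Avoidance count = 203490 − 55440 = 148050.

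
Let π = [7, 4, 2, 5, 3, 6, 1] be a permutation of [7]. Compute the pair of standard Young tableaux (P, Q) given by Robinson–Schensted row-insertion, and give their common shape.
P = [1, 3, 6] / [2, 5] / [4] / [7];  Q = [1, 4, 6] / [2, 5] / [3] / [7];  common shape = (3, 2, 1, 1)

Row-insert the values π_1, π_2, … into P one at a time, bumping the leftmost entry strictly greater than the inserted value down to the next row. The recording tableau Q records, in position (i, j), the step at which that cell was added to P.
  Insert 7 (step 1): P = [7];  Q = [1]
  Insert 4 (step 2): P = [4] / [7];  Q = [1] / [2]
  Insert 2 (step 3): P = [2] / [4] / [7];  Q = [1] / [2] / [3]
  Insert 5 (step 4): P = [2, 5] / [4] / [7];  Q = [1, 4] / [2] / [3]
  Insert 3 (step 5): P = [2, 3] / [4, 5] / [7];  Q = [1, 4] / [2, 5] / [3]
  Insert 6 (step 6): P = [2, 3, 6] / [4, 5] / [7];  Q = [1, 4, 6] / [2, 5] / [3]
  Insert 1 (step 7): P = [1, 3, 6] / [2, 5] / [4] / [7];  Q = [1, 4, 6] / [2, 5] / [3] / [7]
Final shape: (3, 2, 1, 1).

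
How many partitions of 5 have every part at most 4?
p(5, parts ≤ 4) = 6

Partitions of 5 with all parts ≤ 4: 4+1, 3+2, 3+1+1, 2+2+1, 2+1+1+1, 1+1+1+1+1. Count = 6.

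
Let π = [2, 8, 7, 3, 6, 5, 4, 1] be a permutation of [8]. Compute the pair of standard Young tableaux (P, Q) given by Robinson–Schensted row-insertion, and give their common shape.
P = [1, 3, 4] / [2] / [5] / [6] / [7] / [8];  Q = [1, 2, 5] / [3] / [4] / [6] / [7] / [8];  common shape = (3, 1, 1, 1, 1, 1)

Row-insert the values π_1, π_2, … into P one at a time, bumping the leftmost entry strictly greater than the inserted value down to the next row. The recording tableau Q records, in position (i, j), the step at which that cell was added to P.
  Insert 2 (step 1): P = [2];  Q = [1]
  Insert 8 (step 2): P = [2, 8];  Q = [1, 2]
  Insert 7 (step 3): P = [2, 7] / [8];  Q = [1, 2] / [3]
  Insert 3 (step 4): P = [2, 3] / [7] / [8];  Q = [1, 2] / [3] / [4]
  Insert 6 (step 5): P = [2, 3, 6] / [7] / [8];  Q = [1, 2, 5] / [3] / [4]
  Insert 5 (step 6): P = [2, 3, 5] / [6] / [7] / [8];  Q = [1, 2, 5] / [3] / [4] / [6]
  Insert 4 (step 7): P = [2, 3, 4] / [5] / [6] / [7] / [8];  Q = [1, 2, 5] / [3] / [4] / [6] / [7]
  Insert 1 (step 8): P = [1, 3, 4] / [2] / [5] / [6] / [7] / [8];  Q = [1, 2, 5] / [3] / [4] / [6] / [7] / [8]
Final shape: (3, 1, 1, 1, 1, 1).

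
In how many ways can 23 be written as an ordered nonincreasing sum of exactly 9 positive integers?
p(23, 9 parts) = 123

Partitions of n into exactly k parts are in bijection with partitions of n − k into at most k parts (subtract 1 from each part). So p(23, exactly 9) = p(14, parts ≤ 9). Computing via the recurrence p(m, j) = p(m, j−1) + p(m−j, j) gives 123.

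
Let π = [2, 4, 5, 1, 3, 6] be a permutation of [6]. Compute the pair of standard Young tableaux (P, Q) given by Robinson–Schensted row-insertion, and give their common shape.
P = [1, 3, 5, 6] / [2, 4];  Q = [1, 2, 3, 6] / [4, 5];  common shape = (4, 2)

Row-insert the values π_1, π_2, … into P one at a time, bumping the leftmost entry strictly greater than the inserted value down to the next row. The recording tableau Q records, in position (i, j), the step at which that cell was added to P.
  Insert 2 (step 1): P = [2];  Q = [1]
  Insert 4 (step 2): P = [2, 4];  Q = [1, 2]
  Insert 5 (step 3): P = [2, 4, 5];  Q = [1, 2, 3]
  Insert 1 (step 4): P = [1, 4, 5] / [2];  Q = [1, 2, 3] / [4]
  Insert 3 (step 5): P = [1, 3, 5] / [2, 4];  Q = [1, 2, 3] / [4, 5]
  Insert 6 (step 6): P = [1, 3, 5, 6] / [2, 4];  Q = [1, 2, 3, 6] / [4, 5]
Final shape: (4, 2).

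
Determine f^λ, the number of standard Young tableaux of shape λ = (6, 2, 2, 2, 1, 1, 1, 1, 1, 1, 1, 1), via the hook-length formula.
# SYT of shape (6, 2, 2, 2, 1, 1, 1, 1, 1, 1, 1, 1) = 2334150

Hook-length formula: f^λ = n! / Π hook(c), product over all cells c of the Young diagram. For λ = (6, 2, 2, 2, 1, 1, 1, 1, 1, 1, 1, 1), n = 20 boxes. Hook lengths by row (left-to-right, top-to-bottom): [17, 8, 4, 3, 2, 1]; [12, 3]; [11, 2]; [10, 1]; [8]; [7]; [6]; [5]; [4]; [3]; [2]; [1]. Product of hooks = 1042307481600. So f^λ = 20! / 1042307481600 = 2432902008176640000 / 1042307481600 = 2334150.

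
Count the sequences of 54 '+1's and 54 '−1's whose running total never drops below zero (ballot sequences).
C_54 = 451959718027953471447609509424

These ballot sequences are counted by the Catalan number C_n = (1/(n + 1)) · C(2n, n). For n = 54: C_54 = (1/55) · C(108, 54) = 24857784491537440929618523018320/55 = 451959718027953471447609509424.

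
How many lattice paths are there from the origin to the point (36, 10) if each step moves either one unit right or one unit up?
Number of paths = 4076350421

A monotone lattice path from (0, 0) to (36, 10) consists of 36 east steps and 10 north steps in some order, so it is determined by which 36 of the 46 steps are east. The count is C(46, 36) = 4076350421.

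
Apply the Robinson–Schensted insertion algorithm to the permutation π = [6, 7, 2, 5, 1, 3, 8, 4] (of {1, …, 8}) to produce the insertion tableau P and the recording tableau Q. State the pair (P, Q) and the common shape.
P = [1, 3, 4] / [2, 5, 8] / [6, 7];  Q = [1, 2, 7] / [3, 4, 8] / [5, 6];  common shape = (3, 3, 2)

Row-insert the values π_1, π_2, … into P one at a time, bumping the leftmost entry strictly greater than the inserted value down to the next row. The recording tableau Q records, in position (i, j), the step at which that cell was added to P.
  Insert 6 (step 1): P = [6];  Q = [1]
  Insert 7 (step 2): P = [6, 7];  Q = [1, 2]
  Insert 2 (step 3): P = [2, 7] / [6];  Q = [1, 2] / [3]
  Insert 5 (step 4): P = [2, 5] / [6, 7];  Q = [1, 2] / [3, 4]
  Insert 1 (step 5): P = [1, 5] / [2, 7] / [6];  Q = [1, 2] / [3, 4] / [5]
  Insert 3 (step 6): P = [1, 3] / [2, 5] / [6, 7];  Q = [1, 2] / [3, 4] / [5, 6]
  Insert 8 (step 7): P = [1, 3, 8] / [2, 5] / [6, 7];  Q = [1, 2, 7] / [3, 4] / [5, 6]
  Insert 4 (step 8): P = [1, 3, 4] / [2, 5, 8] / [6, 7];  Q = [1, 2, 7] / [3, 4, 8] / [5, 6]
Final shape: (3, 3, 2).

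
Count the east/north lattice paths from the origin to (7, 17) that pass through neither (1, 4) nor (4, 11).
Number of paths = 146184

Inclusion–exclusion. Total paths: C(24, 7) = 346104. Through P₁: C(5, 1)·C(19, 6) = 135660. Through P₂: C(15, 4)·C(9, 3) = 114660. Since P₁ is strictly southwest of P₂, a monotone path through both must visit P₁ then P₂; paths through both = C(5, 1)·C(10, 3)·C(9, 3) = 50400. Avoid both = 346104 − 135660 − 114660 + 50400 = 146184.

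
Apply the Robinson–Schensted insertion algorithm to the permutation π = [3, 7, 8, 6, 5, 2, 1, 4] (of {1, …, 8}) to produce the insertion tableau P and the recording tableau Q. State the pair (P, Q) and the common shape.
P = [1, 4, 8] / [2, 5] / [3] / [6] / [7];  Q = [1, 2, 3] / [4, 8] / [5] / [6] / [7];  common shape = (3, 2, 1, 1, 1)

Row-insert the values π_1, π_2, … into P one at a time, bumping the leftmost entry strictly greater than the inserted value down to the next row. The recording tableau Q records, in position (i, j), the step at which that cell was added to P.
  Insert 3 (step 1): P = [3];  Q = [1]
  Insert 7 (step 2): P = [3, 7];  Q = [1, 2]
  Insert 8 (step 3): P = [3, 7, 8];  Q = [1, 2, 3]
  Insert 6 (step 4): P = [3, 6, 8] / [7];  Q = [1, 2, 3] / [4]
  Insert 5 (step 5): P = [3, 5, 8] / [6] / [7];  Q = [1, 2, 3] / [4] / [5]
  Insert 2 (step 6): P = [2, 5, 8] / [3] / [6] / [7];  Q = [1, 2, 3] / [4] / [5] / [6]
  Insert 1 (step 7): P = [1, 5, 8] / [2] / [3] / [6] / [7];  Q = [1, 2, 3] / [4] / [5] / [6] / [7]
  Insert 4 (step 8): P = [1, 4, 8] / [2, 5] / [3] / [6] / [7];  Q = [1, 2, 3] / [4, 8] / [5] / [6] / [7]
Final shape: (3, 2, 1, 1, 1).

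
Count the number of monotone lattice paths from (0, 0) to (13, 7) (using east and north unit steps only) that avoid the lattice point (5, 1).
Number of paths = 59502

Total paths from (0, 0) to (13, 7): C(20, 13) = 77520. Paths through (5, 1): (paths (0, 0) → (5, 1)) × (paths (5, 1) → (13, 7)) = C(6, 5) · C(14, 8) = 6 · 3003 = 18018. Avoidance count = 77520 − 18018 = 59502.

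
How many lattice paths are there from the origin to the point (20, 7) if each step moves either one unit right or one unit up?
Number of paths = 888030

A monotone lattice path from (0, 0) to (20, 7) consists of 20 east steps and 7 north steps in some order, so it is determined by which 20 of the 27 steps are east. The count is C(27, 20) = 888030.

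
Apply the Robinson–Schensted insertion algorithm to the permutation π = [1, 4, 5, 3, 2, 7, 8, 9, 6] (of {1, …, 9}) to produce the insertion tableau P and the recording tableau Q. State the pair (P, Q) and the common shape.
P = [1, 2, 5, 6, 8, 9] / [3, 7] / [4];  Q = [1, 2, 3, 6, 7, 8] / [4, 9] / [5];  common shape = (6, 2, 1)

Row-insert the values π_1, π_2, … into P one at a time, bumping the leftmost entry strictly greater than the inserted value down to the next row. The recording tableau Q records, in position (i, j), the step at which that cell was added to P.
  Insert 1 (step 1): P = [1];  Q = [1]
  Insert 4 (step 2): P = [1, 4];  Q = [1, 2]
  Insert 5 (step 3): P = [1, 4, 5];  Q = [1, 2, 3]
  Insert 3 (step 4): P = [1, 3, 5] / [4];  Q = [1, 2, 3] / [4]
  Insert 2 (step 5): P = [1, 2, 5] / [3] / [4];  Q = [1, 2, 3] / [4] / [5]
  Insert 7 (step 6): P = [1, 2, 5, 7] / [3] / [4];  Q = [1, 2, 3, 6] / [4] / [5]
  Insert 8 (step 7): P = [1, 2, 5, 7, 8] / [3] / [4];  Q = [1, 2, 3, 6, 7] / [4] / [5]
  Insert 9 (step 8): P = [1, 2, 5, 7, 8, 9] / [3] / [4];  Q = [1, 2, 3, 6, 7, 8] / [4] / [5]
  Insert 6 (step 9): P = [1, 2, 5, 6, 8, 9] / [3, 7] / [4];  Q = [1, 2, 3, 6, 7, 8] / [4, 9] / [5]
Final shape: (6, 2, 1).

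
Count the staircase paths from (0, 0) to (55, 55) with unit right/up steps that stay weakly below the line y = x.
C_55 = 1759414616608818870992479875972

These NE paths below the diagonal are counted by the Catalan number C_n = (1/(n + 1)) · C(2n, n). For n = 55: C_55 = (1/56) · C(110, 55) = 98527218530093856775578873054432/56 = 1759414616608818870992479875972.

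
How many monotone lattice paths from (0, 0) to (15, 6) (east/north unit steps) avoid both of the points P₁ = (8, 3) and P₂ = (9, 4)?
Number of paths = 23684

Inclusion–exclusion. Total paths: C(21, 15) = 54264. Through P₁: C(11, 8)·C(10, 7) = 19800. Through P₂: C(13, 9)·C(8, 6) = 20020. Since P₁ is strictly southwest of P₂, a monotone path through both must visit P₁ then P₂; paths through both = C(11, 8)·C(2, 1)·C(8, 6) = 9240. Avoid both = 54264 − 19800 − 20020 + 9240 = 23684.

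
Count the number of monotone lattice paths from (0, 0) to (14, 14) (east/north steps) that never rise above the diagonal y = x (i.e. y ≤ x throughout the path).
Number of paths = 2674440

By the reflection principle (André's argument), the number of monotone paths to (14, 14) with n ≤ m that never go above y = x is C(28, 14) − C(28, 15) = 40116600 − 37442160 = 2674440.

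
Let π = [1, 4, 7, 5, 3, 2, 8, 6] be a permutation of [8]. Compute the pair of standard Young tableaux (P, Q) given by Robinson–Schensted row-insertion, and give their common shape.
P = [1, 2, 5, 6] / [3, 8] / [4] / [7];  Q = [1, 2, 3, 7] / [4, 8] / [5] / [6];  common shape = (4, 2, 1, 1)

Row-insert the values π_1, π_2, … into P one at a time, bumping the leftmost entry strictly greater than the inserted value down to the next row. The recording tableau Q records, in position (i, j), the step at which that cell was added to P.
  Insert 1 (step 1): P = [1];  Q = [1]
  Insert 4 (step 2): P = [1, 4];  Q = [1, 2]
  Insert 7 (step 3): P = [1, 4, 7];  Q = [1, 2, 3]
  Insert 5 (step 4): P = [1, 4, 5] / [7];  Q = [1, 2, 3] / [4]
  Insert 3 (step 5): P = [1, 3, 5] / [4] / [7];  Q = [1, 2, 3] / [4] / [5]
  Insert 2 (step 6): P = [1, 2, 5] / [3] / [4] / [7];  Q = [1, 2, 3] / [4] / [5] / [6]
  Insert 8 (step 7): P = [1, 2, 5, 8] / [3] / [4] / [7];  Q = [1, 2, 3, 7] / [4] / [5] / [6]
  Insert 6 (step 8): P = [1, 2, 5, 6] / [3, 8] / [4] / [7];  Q = [1, 2, 3, 7] / [4, 8] / [5] / [6]
Final shape: (4, 2, 1, 1).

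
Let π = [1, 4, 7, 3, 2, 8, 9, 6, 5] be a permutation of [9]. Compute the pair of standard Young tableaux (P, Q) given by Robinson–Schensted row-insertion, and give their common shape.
P = [1, 2, 5, 8, 9] / [3, 6] / [4, 7];  Q = [1, 2, 3, 6, 7] / [4, 8] / [5, 9];  common shape = (5, 2, 2)

Row-insert the values π_1, π_2, … into P one at a time, bumping the leftmost entry strictly greater than the inserted value down to the next row. The recording tableau Q records, in position (i, j), the step at which that cell was added to P.
  Insert 1 (step 1): P = [1];  Q = [1]
  Insert 4 (step 2): P = [1, 4];  Q = [1, 2]
  Insert 7 (step 3): P = [1, 4, 7];  Q = [1, 2, 3]
  Insert 3 (step 4): P = [1, 3, 7] / [4];  Q = [1, 2, 3] / [4]
  Insert 2 (step 5): P = [1, 2, 7] / [3] / [4];  Q = [1, 2, 3] / [4] / [5]
  Insert 8 (step 6): P = [1, 2, 7, 8] / [3] / [4];  Q = [1, 2, 3, 6] / [4] / [5]
  Insert 9 (step 7): P = [1, 2, 7, 8, 9] / [3] / [4];  Q = [1, 2, 3, 6, 7] / [4] / [5]
  Insert 6 (step 8): P = [1, 2, 6, 8, 9] / [3, 7] / [4];  Q = [1, 2, 3, 6, 7] / [4, 8] / [5]
  Insert 5 (step 9): P = [1, 2, 5, 8, 9] / [3, 6] / [4, 7];  Q = [1, 2, 3, 6, 7] / [4, 8] / [5, 9]
Final shape: (5, 2, 2).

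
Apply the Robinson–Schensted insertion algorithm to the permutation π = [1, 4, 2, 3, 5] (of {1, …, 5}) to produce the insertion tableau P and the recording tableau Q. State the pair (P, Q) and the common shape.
P = [1, 2, 3, 5] / [4];  Q = [1, 2, 4, 5] / [3];  common shape = (4, 1)

Row-insert the values π_1, π_2, … into P one at a time, bumping the leftmost entry strictly greater than the inserted value down to the next row. The recording tableau Q records, in position (i, j), the step at which that cell was added to P.
  Insert 1 (step 1): P = [1];  Q = [1]
  Insert 4 (step 2): P = [1, 4];  Q = [1, 2]
  Insert 2 (step 3): P = [1, 2] / [4];  Q = [1, 2] / [3]
  Insert 3 (step 4): P = [1, 2, 3] / [4];  Q = [1, 2, 4] / [3]
  Insert 5 (step 5): P = [1, 2, 3, 5] / [4];  Q = [1, 2, 4, 5] / [3]
Final shape: (4, 1).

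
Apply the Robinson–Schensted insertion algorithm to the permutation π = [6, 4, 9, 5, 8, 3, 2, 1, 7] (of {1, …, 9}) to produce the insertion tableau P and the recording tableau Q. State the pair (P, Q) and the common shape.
P = [1, 5, 7] / [2, 8] / [3, 9] / [4] / [6];  Q = [1, 3, 5] / [2, 4] / [6, 9] / [7] / [8];  common shape = (3, 2, 2, 1, 1)

Row-insert the values π_1, π_2, … into P one at a time, bumping the leftmost entry strictly greater than the inserted value down to the next row. The recording tableau Q records, in position (i, j), the step at which that cell was added to P.
  Insert 6 (step 1): P = [6];  Q = [1]
  Insert 4 (step 2): P = [4] / [6];  Q = [1] / [2]
  Insert 9 (step 3): P = [4, 9] / [6];  Q = [1, 3] / [2]
  Insert 5 (step 4): P = [4, 5] / [6, 9];  Q = [1, 3] / [2, 4]
  Insert 8 (step 5): P = [4, 5, 8] / [6, 9];  Q = [1, 3, 5] / [2, 4]
  Insert 3 (step 6): P = [3, 5, 8] / [4, 9] / [6];  Q = [1, 3, 5] / [2, 4] / [6]
  Insert 2 (step 7): P = [2, 5, 8] / [3, 9] / [4] / [6];  Q = [1, 3, 5] / [2, 4] / [6] / [7]
  Insert 1 (step 8): P = [1, 5, 8] / [2, 9] / [3] / [4] / [6];  Q = [1, 3, 5] / [2, 4] / [6] / [7] / [8]
  Insert 7 (step 9): P = [1, 5, 7] / [2, 8] / [3, 9] / [4] / [6];  Q = [1, 3, 5] / [2, 4] / [6, 9] / [7] / [8]
Final shape: (3, 2, 2, 1, 1).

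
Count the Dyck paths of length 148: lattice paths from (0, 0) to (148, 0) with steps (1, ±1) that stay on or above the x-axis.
C_74 = 311496878311103321137536291518809134027240

These Dyck paths are counted by the Catalan number C_n = (1/(n + 1)) · C(2n, n). For n = 74: C_74 = (1/75) · C(148, 74) = 23362265873332749085315221863910685052043000/75 = 311496878311103321137536291518809134027240.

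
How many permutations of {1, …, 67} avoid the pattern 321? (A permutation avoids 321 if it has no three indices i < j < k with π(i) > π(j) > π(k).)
C_67 = 22033725021956517463358552614056949950

These 321-avoiding permutations are counted by the Catalan number C_n = (1/(n + 1)) · C(2n, n). For n = 67: C_67 = (1/68) · C(134, 67) = 1498293301493043187508381577755872596600/68 = 22033725021956517463358552614056949950.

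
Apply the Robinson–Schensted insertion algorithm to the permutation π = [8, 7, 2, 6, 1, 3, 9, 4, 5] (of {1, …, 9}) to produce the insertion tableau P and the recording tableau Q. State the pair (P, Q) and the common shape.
P = [1, 3, 4, 5] / [2, 6, 9] / [7] / [8];  Q = [1, 4, 7, 9] / [2, 6, 8] / [3] / [5];  common shape = (4, 3, 1, 1)

Row-insert the values π_1, π_2, … into P one at a time, bumping the leftmost entry strictly greater than the inserted value down to the next row. The recording tableau Q records, in position (i, j), the step at which that cell was added to P.
  Insert 8 (step 1): P = [8];  Q = [1]
  Insert 7 (step 2): P = [7] / [8];  Q = [1] / [2]
  Insert 2 (step 3): P = [2] / [7] / [8];  Q = [1] / [2] / [3]
  Insert 6 (step 4): P = [2, 6] / [7] / [8];  Q = [1, 4] / [2] / [3]
  Insert 1 (step 5): P = [1, 6] / [2] / [7] / [8];  Q = [1, 4] / [2] / [3] / [5]
  Insert 3 (step 6): P = [1, 3] / [2, 6] / [7] / [8];  Q = [1, 4] / [2, 6] / [3] / [5]
  Insert 9 (step 7): P = [1, 3, 9] / [2, 6] / [7] / [8];  Q = [1, 4, 7] / [2, 6] / [3] / [5]
  Insert 4 (step 8): P = [1, 3, 4] / [2, 6, 9] / [7] / [8];  Q = [1, 4, 7] / [2, 6, 8] / [3] / [5]
  Insert 5 (step 9): P = [1, 3, 4, 5] / [2, 6, 9] / [7] / [8];  Q = [1, 4, 7, 9] / [2, 6, 8] / [3] / [5]
Final shape: (4, 3, 1, 1).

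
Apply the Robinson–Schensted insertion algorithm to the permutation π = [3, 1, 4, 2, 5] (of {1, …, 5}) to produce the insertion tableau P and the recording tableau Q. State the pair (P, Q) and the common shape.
P = [1, 2, 5] / [3, 4];  Q = [1, 3, 5] / [2, 4];  common shape = (3, 2)

Row-insert the values π_1, π_2, … into P one at a time, bumping the leftmost entry strictly greater than the inserted value down to the next row. The recording tableau Q records, in position (i, j), the step at which that cell was added to P.
  Insert 3 (step 1): P = [3];  Q = [1]
  Insert 1 (step 2): P = [1] / [3];  Q = [1] / [2]
  Insert 4 (step 3): P = [1, 4] / [3];  Q = [1, 3] / [2]
  Insert 2 (step 4): P = [1, 2] / [3, 4];  Q = [1, 3] / [2, 4]
  Insert 5 (step 5): P = [1, 2, 5] / [3, 4];  Q = [1, 3, 5] / [2, 4]
Final shape: (3, 2).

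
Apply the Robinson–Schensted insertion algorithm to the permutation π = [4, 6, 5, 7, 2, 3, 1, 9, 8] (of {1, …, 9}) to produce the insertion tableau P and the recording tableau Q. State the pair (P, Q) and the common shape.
P = [1, 3, 7, 8] / [2, 5, 9] / [4] / [6];  Q = [1, 2, 4, 8] / [3, 6, 9] / [5] / [7];  common shape = (4, 3, 1, 1)

Row-insert the values π_1, π_2, … into P one at a time, bumping the leftmost entry strictly greater than the inserted value down to the next row. The recording tableau Q records, in position (i, j), the step at which that cell was added to P.
  Insert 4 (step 1): P = [4];  Q = [1]
  Insert 6 (step 2): P = [4, 6];  Q = [1, 2]
  Insert 5 (step 3): P = [4, 5] / [6];  Q = [1, 2] / [3]
  Insert 7 (step 4): P = [4, 5, 7] / [6];  Q = [1, 2, 4] / [3]
  Insert 2 (step 5): P = [2, 5, 7] / [4] / [6];  Q = [1, 2, 4] / [3] / [5]
  Insert 3 (step 6): P = [2, 3, 7] / [4, 5] / [6];  Q = [1, 2, 4] / [3, 6] / [5]
  Insert 1 (step 7): P = [1, 3, 7] / [2, 5] / [4] / [6];  Q = [1, 2, 4] / [3, 6] / [5] / [7]
  Insert 9 (step 8): P = [1, 3, 7, 9] / [2, 5] / [4] / [6];  Q = [1, 2, 4, 8] / [3, 6] / [5] / [7]
  Insert 8 (step 9): P = [1, 3, 7, 8] / [2, 5, 9] / [4] / [6];  Q = [1, 2, 4, 8] / [3, 6, 9] / [5] / [7]
Final shape: (4, 3, 1, 1).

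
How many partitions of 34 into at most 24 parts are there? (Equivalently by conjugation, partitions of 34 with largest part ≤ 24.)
p(34, parts ≤ 24) = 12213

Use the recurrence p(n, m) = p(n, m−1) + p(n−m, m): either the largest part is < m (count p(n, m−1)) or the largest part is exactly m (remove one copy of m, count p(n−m, m)). With p(0, ·) = 1 this gives p(34, parts ≤ 24) = 12213. (By conjugating Young diagrams, this also counts partitions of 34 into at most 24 parts.)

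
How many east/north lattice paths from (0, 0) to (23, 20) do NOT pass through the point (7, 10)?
Number of paths = 857264295940

Total paths from (0, 0) to (23, 20): C(43, 23) = 960566918220. Paths through (7, 10): (paths (0, 0) → (7, 10)) × (paths (7, 10) → (23, 20)) = C(17, 7) · C(26, 16) = 19448 · 5311735 = 103302622280. Avoidance count = 960566918220 − 103302622280 = 857264295940.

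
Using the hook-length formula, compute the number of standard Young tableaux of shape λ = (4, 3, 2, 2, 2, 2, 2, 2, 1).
# SYT of shape (4, 3, 2, 2, 2, 2, 2, 2, 1) = 5819814

Hook-length formula: f^λ = n! / Π hook(c), product over all cells c of the Young diagram. For λ = (4, 3, 2, 2, 2, 2, 2, 2, 1), n = 20 boxes. Hook lengths by row (left-to-right, top-to-bottom): [12, 10, 3, 1]; [10, 8, 1]; [8, 6]; [7, 5]; [6, 4]; [5, 3]; [4, 2]; [3, 1]; [1]. Product of hooks = 418037760000. So f^λ = 20! / 418037760000 = 2432902008176640000 / 418037760000 = 5819814.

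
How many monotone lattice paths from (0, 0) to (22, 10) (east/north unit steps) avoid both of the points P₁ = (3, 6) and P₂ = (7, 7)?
Number of paths = 61310628

Inclusion–exclusion. Total paths: C(32, 22) = 64512240. Through P₁: C(9, 3)·C(23, 19) = 743820. Through P₂: C(14, 7)·C(18, 15) = 2800512. Since P₁ is strictly southwest of P₂, a monotone path through both must visit P₁ then P₂; paths through both = C(9, 3)·C(5, 4)·C(18, 15) = 342720. Avoid both = 64512240 − 743820 − 2800512 + 342720 = 61310628.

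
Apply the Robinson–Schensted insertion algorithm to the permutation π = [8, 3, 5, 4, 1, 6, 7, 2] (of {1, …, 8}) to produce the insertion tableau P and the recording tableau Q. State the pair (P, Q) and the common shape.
P = [1, 2, 6, 7] / [3, 4] / [5] / [8];  Q = [1, 3, 6, 7] / [2, 8] / [4] / [5];  common shape = (4, 2, 1, 1)

Row-insert the values π_1, π_2, … into P one at a time, bumping the leftmost entry strictly greater than the inserted value down to the next row. The recording tableau Q records, in position (i, j), the step at which that cell was added to P.
  Insert 8 (step 1): P = [8];  Q = [1]
  Insert 3 (step 2): P = [3] / [8];  Q = [1] / [2]
  Insert 5 (step 3): P = [3, 5] / [8];  Q = [1, 3] / [2]
  Insert 4 (step 4): P = [3, 4] / [5] / [8];  Q = [1, 3] / [2] / [4]
  Insert 1 (step 5): P = [1, 4] / [3] / [5] / [8];  Q = [1, 3] / [2] / [4] / [5]
  Insert 6 (step 6): P = [1, 4, 6] / [3] / [5] / [8];  Q = [1, 3, 6] / [2] / [4] / [5]
  Insert 7 (step 7): P = [1, 4, 6, 7] / [3] / [5] / [8];  Q = [1, 3, 6, 7] / [2] / [4] / [5]
  Insert 2 (step 8): P = [1, 2, 6, 7] / [3, 4] / [5] / [8];  Q = [1, 3, 6, 7] / [2, 8] / [4] / [5]
Final shape: (4, 2, 1, 1).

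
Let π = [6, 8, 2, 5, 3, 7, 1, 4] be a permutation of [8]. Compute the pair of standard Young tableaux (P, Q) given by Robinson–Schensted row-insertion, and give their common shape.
P = [1, 3, 4] / [2, 7] / [5, 8] / [6];  Q = [1, 2, 6] / [3, 4] / [5, 8] / [7];  common shape = (3, 2, 2, 1)

Row-insert the values π_1, π_2, … into P one at a time, bumping the leftmost entry strictly greater than the inserted value down to the next row. The recording tableau Q records, in position (i, j), the step at which that cell was added to P.
  Insert 6 (step 1): P = [6];  Q = [1]
  Insert 8 (step 2): P = [6, 8];  Q = [1, 2]
  Insert 2 (step 3): P = [2, 8] / [6];  Q = [1, 2] / [3]
  Insert 5 (step 4): P = [2, 5] / [6, 8];  Q = [1, 2] / [3, 4]
  Insert 3 (step 5): P = [2, 3] / [5, 8] / [6];  Q = [1, 2] / [3, 4] / [5]
  Insert 7 (step 6): P = [2, 3, 7] / [5, 8] / [6];  Q = [1, 2, 6] / [3, 4] / [5]
  Insert 1 (step 7): P = [1, 3, 7] / [2, 8] / [5] / [6];  Q = [1, 2, 6] / [3, 4] / [5] / [7]
  Insert 4 (step 8): P = [1, 3, 4] / [2, 7] / [5, 8] / [6];  Q = [1, 2, 6] / [3, 4] / [5, 8] / [7]
Final shape: (3, 2, 2, 1).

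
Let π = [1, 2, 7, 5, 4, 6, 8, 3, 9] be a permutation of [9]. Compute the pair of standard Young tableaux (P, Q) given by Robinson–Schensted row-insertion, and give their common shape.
P = [1, 2, 3, 6, 8, 9] / [4] / [5] / [7];  Q = [1, 2, 3, 6, 7, 9] / [4] / [5] / [8];  common shape = (6, 1, 1, 1)

Row-insert the values π_1, π_2, … into P one at a time, bumping the leftmost entry strictly greater than the inserted value down to the next row. The recording tableau Q records, in position (i, j), the step at which that cell was added to P.
  Insert 1 (step 1): P = [1];  Q = [1]
  Insert 2 (step 2): P = [1, 2];  Q = [1, 2]
  Insert 7 (step 3): P = [1, 2, 7];  Q = [1, 2, 3]
  Insert 5 (step 4): P = [1, 2, 5] / [7];  Q = [1, 2, 3] / [4]
  Insert 4 (step 5): P = [1, 2, 4] / [5] / [7];  Q = [1, 2, 3] / [4] / [5]
  Insert 6 (step 6): P = [1, 2, 4, 6] / [5] / [7];  Q = [1, 2, 3, 6] / [4] / [5]
  Insert 8 (step 7): P = [1, 2, 4, 6, 8] / [5] / [7];  Q = [1, 2, 3, 6, 7] / [4] / [5]
  Insert 3 (step 8): P = [1, 2, 3, 6, 8] / [4] / [5] / [7];  Q = [1, 2, 3, 6, 7] / [4] / [5] / [8]
  Insert 9 (step 9): P = [1, 2, 3, 6, 8, 9] / [4] / [5] / [7];  Q = [1, 2, 3, 6, 7, 9] / [4] / [5] / [8]
Final shape: (6, 1, 1, 1).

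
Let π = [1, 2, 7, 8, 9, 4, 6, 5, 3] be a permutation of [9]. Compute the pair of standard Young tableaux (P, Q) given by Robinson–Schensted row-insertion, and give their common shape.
P = [1, 2, 3, 5, 9] / [4, 8] / [6] / [7];  Q = [1, 2, 3, 4, 5] / [6, 7] / [8] / [9];  common shape = (5, 2, 1, 1)

Row-insert the values π_1, π_2, … into P one at a time, bumping the leftmost entry strictly greater than the inserted value down to the next row. The recording tableau Q records, in position (i, j), the step at which that cell was added to P.
  Insert 1 (step 1): P = [1];  Q = [1]
  Insert 2 (step 2): P = [1, 2];  Q = [1, 2]
  Insert 7 (step 3): P = [1, 2, 7];  Q = [1, 2, 3]
  Insert 8 (step 4): P = [1, 2, 7, 8];  Q = [1, 2, 3, 4]
  Insert 9 (step 5): P = [1, 2, 7, 8, 9];  Q = [1, 2, 3, 4, 5]
  Insert 4 (step 6): P = [1, 2, 4, 8, 9] / [7];  Q = [1, 2, 3, 4, 5] / [6]
  Insert 6 (step 7): P = [1, 2, 4, 6, 9] / [7, 8];  Q = [1, 2, 3, 4, 5] / [6, 7]
  Insert 5 (step 8): P = [1, 2, 4, 5, 9] / [6, 8] / [7];  Q = [1, 2, 3, 4, 5] / [6, 7] / [8]
  Insert 3 (step 9): P = [1, 2, 3, 5, 9] / [4, 8] / [6] / [7];  Q = [1, 2, 3, 4, 5] / [6, 7] / [8] / [9]
Final shape: (5, 2, 1, 1).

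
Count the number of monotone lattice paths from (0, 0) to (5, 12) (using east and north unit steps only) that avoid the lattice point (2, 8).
Number of paths = 4613

Total paths from (0, 0) to (5, 12): C(17, 5) = 6188. Paths through (2, 8): (paths (0, 0) → (2, 8)) × (paths (2, 8) → (5, 12)) = C(10, 2) · C(7, 3) = 45 · 35 = 1575. Avoidance count = 6188 − 1575 = 4613.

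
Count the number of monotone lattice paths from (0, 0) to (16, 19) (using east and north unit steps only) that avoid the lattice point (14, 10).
Number of paths = 3952059870

Total paths from (0, 0) to (16, 19): C(35, 16) = 4059928950. Paths through (14, 10): (paths (0, 0) → (14, 10)) × (paths (14, 10) → (16, 19)) = C(24, 14) · C(11, 2) = 1961256 · 55 = 107869080. Avoidance count = 4059928950 − 107869080 = 3952059870.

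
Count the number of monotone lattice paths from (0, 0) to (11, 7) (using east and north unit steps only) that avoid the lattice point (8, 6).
Number of paths = 19812

Total paths from (0, 0) to (11, 7): C(18, 11) = 31824. Paths through (8, 6): (paths (0, 0) → (8, 6)) × (paths (8, 6) → (11, 7)) = C(14, 8) · C(4, 3) = 3003 · 4 = 12012. Avoidance count = 31824 − 12012 = 19812.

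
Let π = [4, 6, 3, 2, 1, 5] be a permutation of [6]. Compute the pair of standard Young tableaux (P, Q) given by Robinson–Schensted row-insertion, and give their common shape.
P = [1, 5] / [2, 6] / [3] / [4];  Q = [1, 2] / [3, 6] / [4] / [5];  common shape = (2, 2, 1, 1)

Row-insert the values π_1, π_2, … into P one at a time, bumping the leftmost entry strictly greater than the inserted value down to the next row. The recording tableau Q records, in position (i, j), the step at which that cell was added to P.
  Insert 4 (step 1): P = [4];  Q = [1]
  Insert 6 (step 2): P = [4, 6];  Q = [1, 2]
  Insert 3 (step 3): P = [3, 6] / [4];  Q = [1, 2] / [3]
  Insert 2 (step 4): P = [2, 6] / [3] / [4];  Q = [1, 2] / [3] / [4]
  Insert 1 (step 5): P = [1, 6] / [2] / [3] / [4];  Q = [1, 2] / [3] / [4] / [5]
  Insert 5 (step 6): P = [1, 5] / [2, 6] / [3] / [4];  Q = [1, 2] / [3, 6] / [4] / [5]
Final shape: (2, 2, 1, 1).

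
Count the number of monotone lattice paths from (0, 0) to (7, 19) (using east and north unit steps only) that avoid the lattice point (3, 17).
Number of paths = 640700

Total paths from (0, 0) to (7, 19): C(26, 7) = 657800. Paths through (3, 17): (paths (0, 0) → (3, 17)) × (paths (3, 17) → (7, 19)) = C(20, 3) · C(6, 4) = 1140 · 15 = 17100. Avoidance count = 657800 − 17100 = 640700.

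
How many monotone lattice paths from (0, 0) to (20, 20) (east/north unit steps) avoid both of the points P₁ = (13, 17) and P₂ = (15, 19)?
Number of paths = 116650896300

Inclusion–exclusion. Total paths: C(40, 20) = 137846528820. Through P₁: C(30, 13)·C(10, 7) = 14371182000. Through P₂: C(34, 15)·C(6, 5) = 11135805120. Since P₁ is strictly southwest of P₂, a monotone path through both must visit P₁ then P₂; paths through both = C(30, 13)·C(4, 2)·C(6, 5) = 4311354600. Avoid both = 137846528820 − 14371182000 − 11135805120 + 4311354600 = 116650896300.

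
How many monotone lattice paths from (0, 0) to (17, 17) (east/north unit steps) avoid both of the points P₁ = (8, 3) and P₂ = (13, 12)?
Number of paths = 1585153650

Inclusion–exclusion. Total paths: C(34, 17) = 2333606220. Through P₁: C(11, 8)·C(23, 9) = 134836350. Through P₂: C(25, 13)·C(9, 4) = 655237800. Since P₁ is strictly southwest of P₂, a monotone path through both must visit P₁ then P₂; paths through both = C(11, 8)·C(14, 5)·C(9, 4) = 41621580. Avoid both = 2333606220 − 134836350 − 655237800 + 41621580 = 1585153650.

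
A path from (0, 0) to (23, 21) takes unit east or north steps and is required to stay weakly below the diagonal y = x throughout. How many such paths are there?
Number of paths = 251577050010

By the reflection principle (André's argument), the number of monotone paths to (23, 21) with n ≤ m that never go above y = x is C(44, 23) − C(44, 24) = 2012616400080 − 1761039350070 = 251577050010.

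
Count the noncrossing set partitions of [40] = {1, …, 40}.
C_40 = 2622127042276492108820

These noncrossing partitions are counted by the Catalan number C_n = (1/(n + 1)) · C(2n, n). For n = 40: C_40 = (1/41) · C(80, 40) = 107507208733336176461620/41 = 2622127042276492108820.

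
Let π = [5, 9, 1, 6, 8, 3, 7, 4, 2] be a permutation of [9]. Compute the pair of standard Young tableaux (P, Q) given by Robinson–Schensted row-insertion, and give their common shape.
P = [1, 2, 4] / [3, 6, 7] / [5] / [8] / [9];  Q = [1, 2, 5] / [3, 4, 7] / [6] / [8] / [9];  common shape = (3, 3, 1, 1, 1)

Row-insert the values π_1, π_2, … into P one at a time, bumping the leftmost entry strictly greater than the inserted value down to the next row. The recording tableau Q records, in position (i, j), the step at which that cell was added to P.
  Insert 5 (step 1): P = [5];  Q = [1]
  Insert 9 (step 2): P = [5, 9];  Q = [1, 2]
  Insert 1 (step 3): P = [1, 9] / [5];  Q = [1, 2] / [3]
  Insert 6 (step 4): P = [1, 6] / [5, 9];  Q = [1, 2] / [3, 4]
  Insert 8 (step 5): P = [1, 6, 8] / [5, 9];  Q = [1, 2, 5] / [3, 4]
  Insert 3 (step 6): P = [1, 3, 8] / [5, 6] / [9];  Q = [1, 2, 5] / [3, 4] / [6]
  Insert 7 (step 7): P = [1, 3, 7] / [5, 6, 8] / [9];  Q = [1, 2, 5] / [3, 4, 7] / [6]
  Insert 4 (step 8): P = [1, 3, 4] / [5, 6, 7] / [8] / [9];  Q = [1, 2, 5] / [3, 4, 7] / [6] / [8]
  Insert 2 (step 9): P = [1, 2, 4] / [3, 6, 7] / [5] / [8] / [9];  Q = [1, 2, 5] / [3, 4, 7] / [6] / [8] / [9]
Final shape: (3, 3, 1, 1, 1).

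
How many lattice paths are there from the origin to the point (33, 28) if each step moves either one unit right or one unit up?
Number of paths = 191724747789809255

A monotone lattice path from (0, 0) to (33, 28) consists of 33 east steps and 28 north steps in some order, so it is determined by which 33 of the 61 steps are east. The count is C(61, 33) = 191724747789809255.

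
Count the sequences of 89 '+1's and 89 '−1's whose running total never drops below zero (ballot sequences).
C_89 = 254224158304000796523953440778841647086547372026600

These ballot sequences are counted by the Catalan number C_n = (1/(n + 1)) · C(2n, n). For n = 89: C_89 = (1/90) · C(178, 89) = 22880174247360071687155809670095748237789263482394000/90 = 254224158304000796523953440778841647086547372026600.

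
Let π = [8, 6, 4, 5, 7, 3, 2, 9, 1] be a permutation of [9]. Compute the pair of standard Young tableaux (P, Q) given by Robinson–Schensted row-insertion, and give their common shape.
P = [1, 5, 7, 9] / [2] / [3] / [4] / [6] / [8];  Q = [1, 4, 5, 8] / [2] / [3] / [6] / [7] / [9];  common shape = (4, 1, 1, 1, 1, 1)

Row-insert the values π_1, π_2, … into P one at a time, bumping the leftmost entry strictly greater than the inserted value down to the next row. The recording tableau Q records, in position (i, j), the step at which that cell was added to P.
  Insert 8 (step 1): P = [8];  Q = [1]
  Insert 6 (step 2): P = [6] / [8];  Q = [1] / [2]
  Insert 4 (step 3): P = [4] / [6] / [8];  Q = [1] / [2] / [3]
  Insert 5 (step 4): P = [4, 5] / [6] / [8];  Q = [1, 4] / [2] / [3]
  Insert 7 (step 5): P = [4, 5, 7] / [6] / [8];  Q = [1, 4, 5] / [2] / [3]
  Insert 3 (step 6): P = [3, 5, 7] / [4] / [6] / [8];  Q = [1, 4, 5] / [2] / [3] / [6]
  Insert 2 (step 7): P = [2, 5, 7] / [3] / [4] / [6] / [8];  Q = [1, 4, 5] / [2] / [3] / [6] / [7]
  Insert 9 (step 8): P = [2, 5, 7, 9] / [3] / [4] / [6] / [8];  Q = [1, 4, 5, 8] / [2] / [3] / [6] / [7]
  Insert 1 (step 9): P = [1, 5, 7, 9] / [2] / [3] / [4] / [6] / [8];  Q = [1, 4, 5, 8] / [2] / [3] / [6] / [7] / [9]
Final shape: (4, 1, 1, 1, 1, 1).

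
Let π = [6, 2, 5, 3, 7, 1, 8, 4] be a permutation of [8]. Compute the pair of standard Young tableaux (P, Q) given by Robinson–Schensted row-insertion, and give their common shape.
P = [1, 3, 4, 8] / [2, 7] / [5] / [6];  Q = [1, 3, 5, 7] / [2, 8] / [4] / [6];  common shape = (4, 2, 1, 1)

Row-insert the values π_1, π_2, … into P one at a time, bumping the leftmost entry strictly greater than the inserted value down to the next row. The recording tableau Q records, in position (i, j), the step at which that cell was added to P.
  Insert 6 (step 1): P = [6];  Q = [1]
  Insert 2 (step 2): P = [2] / [6];  Q = [1] / [2]
  Insert 5 (step 3): P = [2, 5] / [6];  Q = [1, 3] / [2]
  Insert 3 (step 4): P = [2, 3] / [5] / [6];  Q = [1, 3] / [2] / [4]
  Insert 7 (step 5): P = [2, 3, 7] / [5] / [6];  Q = [1, 3, 5] / [2] / [4]
  Insert 1 (step 6): P = [1, 3, 7] / [2] / [5] / [6];  Q = [1, 3, 5] / [2] / [4] / [6]
  Insert 8 (step 7): P = [1, 3, 7, 8] / [2] / [5] / [6];  Q = [1, 3, 5, 7] / [2] / [4] / [6]
  Insert 4 (step 8): P = [1, 3, 4, 8] / [2, 7] / [5] / [6];  Q = [1, 3, 5, 7] / [2, 8] / [4] / [6]
Final shape: (4, 2, 1, 1).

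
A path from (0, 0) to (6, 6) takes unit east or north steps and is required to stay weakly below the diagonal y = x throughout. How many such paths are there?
Number of paths = 132

By the reflection principle (André's argument), the number of monotone paths to (6, 6) with n ≤ m that never go above y = x is C(12, 6) − C(12, 7) = 924 − 792 = 132.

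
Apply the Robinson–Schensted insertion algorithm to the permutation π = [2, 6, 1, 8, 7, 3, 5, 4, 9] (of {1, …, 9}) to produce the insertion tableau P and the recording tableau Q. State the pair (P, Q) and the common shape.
P = [1, 3, 4, 9] / [2, 5, 7] / [6] / [8];  Q = [1, 2, 4, 9] / [3, 5, 7] / [6] / [8];  common shape = (4, 3, 1, 1)

Row-insert the values π_1, π_2, … into P one at a time, bumping the leftmost entry strictly greater than the inserted value down to the next row. The recording tableau Q records, in position (i, j), the step at which that cell was added to P.
  Insert 2 (step 1): P = [2];  Q = [1]
  Insert 6 (step 2): P = [2, 6];  Q = [1, 2]
  Insert 1 (step 3): P = [1, 6] / [2];  Q = [1, 2] / [3]
  Insert 8 (step 4): P = [1, 6, 8] / [2];  Q = [1, 2, 4] / [3]
  Insert 7 (step 5): P = [1, 6, 7] / [2, 8];  Q = [1, 2, 4] / [3, 5]
  Insert 3 (step 6): P = [1, 3, 7] / [2, 6] / [8];  Q = [1, 2, 4] / [3, 5] / [6]
  Insert 5 (step 7): P = [1, 3, 5] / [2, 6, 7] / [8];  Q = [1, 2, 4] / [3, 5, 7] / [6]
  Insert 4 (step 8): P = [1, 3, 4] / [2, 5, 7] / [6] / [8];  Q = [1, 2, 4] / [3, 5, 7] / [6] / [8]
  Insert 9 (step 9): P = [1, 3, 4, 9] / [2, 5, 7] / [6] / [8];  Q = [1, 2, 4, 9] / [3, 5, 7] / [6] / [8]
Final shape: (4, 3, 1, 1).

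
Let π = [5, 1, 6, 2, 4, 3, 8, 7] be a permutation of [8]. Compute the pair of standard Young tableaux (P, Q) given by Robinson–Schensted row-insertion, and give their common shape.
P = [1, 2, 3, 7] / [4, 6, 8] / [5];  Q = [1, 3, 5, 7] / [2, 4, 8] / [6];  common shape = (4, 3, 1)

Row-insert the values π_1, π_2, … into P one at a time, bumping the leftmost entry strictly greater than the inserted value down to the next row. The recording tableau Q records, in position (i, j), the step at which that cell was added to P.
  Insert 5 (step 1): P = [5];  Q = [1]
  Insert 1 (step 2): P = [1] / [5];  Q = [1] / [2]
  Insert 6 (step 3): P = [1, 6] / [5];  Q = [1, 3] / [2]
  Insert 2 (step 4): P = [1, 2] / [5, 6];  Q = [1, 3] / [2, 4]
  Insert 4 (step 5): P = [1, 2, 4] / [5, 6];  Q = [1, 3, 5] / [2, 4]
  Insert 3 (step 6): P = [1, 2, 3] / [4, 6] / [5];  Q = [1, 3, 5] / [2, 4] / [6]
  Insert 8 (step 7): P = [1, 2, 3, 8] / [4, 6] / [5];  Q = [1, 3, 5, 7] / [2, 4] / [6]
  Insert 7 (step 8): P = [1, 2, 3, 7] / [4, 6, 8] / [5];  Q = [1, 3, 5, 7] / [2, 4, 8] / [6]
Final shape: (4, 3, 1).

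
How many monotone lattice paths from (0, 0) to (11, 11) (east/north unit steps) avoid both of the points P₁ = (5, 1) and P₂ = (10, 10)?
Number of paths = 311896

Inclusion–exclusion. Total paths: C(22, 11) = 705432. Through P₁: C(6, 5)·C(16, 6) = 48048. Through P₂: C(20, 10)·C(2, 1) = 369512. Since P₁ is strictly southwest of P₂, a monotone path through both must visit P₁ then P₂; paths through both = C(6, 5)·C(14, 5)·C(2, 1) = 24024. Avoid both = 705432 − 48048 − 369512 + 24024 = 311896.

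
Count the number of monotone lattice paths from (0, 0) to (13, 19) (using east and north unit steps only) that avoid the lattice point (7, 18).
Number of paths = 344008700

Total paths from (0, 0) to (13, 19): C(32, 13) = 347373600. Paths through (7, 18): (paths (0, 0) → (7, 18)) × (paths (7, 18) → (13, 19)) = C(25, 7) · C(7, 6) = 480700 · 7 = 3364900. Avoidance count = 347373600 − 3364900 = 344008700.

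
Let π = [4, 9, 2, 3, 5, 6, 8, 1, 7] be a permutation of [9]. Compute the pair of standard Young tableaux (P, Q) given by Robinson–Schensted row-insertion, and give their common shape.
P = [1, 3, 5, 6, 7] / [2, 8] / [4, 9];  Q = [1, 2, 5, 6, 7] / [3, 4] / [8, 9];  common shape = (5, 2, 2)

Row-insert the values π_1, π_2, … into P one at a time, bumping the leftmost entry strictly greater than the inserted value down to the next row. The recording tableau Q records, in position (i, j), the step at which that cell was added to P.
  Insert 4 (step 1): P = [4];  Q = [1]
  Insert 9 (step 2): P = [4, 9];  Q = [1, 2]
  Insert 2 (step 3): P = [2, 9] / [4];  Q = [1, 2] / [3]
  Insert 3 (step 4): P = [2, 3] / [4, 9];  Q = [1, 2] / [3, 4]
  Insert 5 (step 5): P = [2, 3, 5] / [4, 9];  Q = [1, 2, 5] / [3, 4]
  Insert 6 (step 6): P = [2, 3, 5, 6] / [4, 9];  Q = [1, 2, 5, 6] / [3, 4]
  Insert 8 (step 7): P = [2, 3, 5, 6, 8] / [4, 9];  Q = [1, 2, 5, 6, 7] / [3, 4]
  Insert 1 (step 8): P = [1, 3, 5, 6, 8] / [2, 9] / [4];  Q = [1, 2, 5, 6, 7] / [3, 4] / [8]
  Insert 7 (step 9): P = [1, 3, 5, 6, 7] / [2, 8] / [4, 9];  Q = [1, 2, 5, 6, 7] / [3, 4] / [8, 9]
Final shape: (5, 2, 2).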